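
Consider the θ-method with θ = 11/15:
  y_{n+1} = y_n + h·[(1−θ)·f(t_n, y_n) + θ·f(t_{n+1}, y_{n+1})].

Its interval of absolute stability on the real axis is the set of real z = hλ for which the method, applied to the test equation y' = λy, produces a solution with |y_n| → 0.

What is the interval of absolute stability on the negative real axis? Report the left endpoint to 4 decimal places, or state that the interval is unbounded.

Test eqn y'=λy, z=hλ:
  y_{n+1} = y_n + z·[4/15·y_n + 11/15·y_{n+1}] ⇒ (1 − 11/15z)y_{n+1} = (1 + 4/15z)y_n
  so R(z) = (1 + 4/15z)/(1 − 11/15z).

Find x<0 with |R(x)|<1.
x=-0.52: |R|=0.6236
x=-2: |R|=0.1892
x=-10: |R|=0.2000
x=-100: |R|=0.3453
θ=11/15≥1/2 ⇒ |1+4/15x|<|1−11/15x| ∀x<0 ⇒ interval (−∞,0).

interval (−∞, 0).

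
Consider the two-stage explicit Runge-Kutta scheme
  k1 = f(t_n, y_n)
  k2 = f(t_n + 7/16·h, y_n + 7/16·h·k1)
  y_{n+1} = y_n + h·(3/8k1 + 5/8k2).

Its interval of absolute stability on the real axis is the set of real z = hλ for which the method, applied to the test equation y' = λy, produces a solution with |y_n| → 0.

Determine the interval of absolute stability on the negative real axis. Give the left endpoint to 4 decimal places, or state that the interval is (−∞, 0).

Test eqn y'=λy, z=hλ:
  k1=λy_n ⇒ h·k1=z·y_n;  k2=λ(1+7/16z)y_n ⇒ h·k2=z(1+7/16z)y_n
  y_{n+1}/y_n = 1 + 3/8z + 5/8z(1+7/16z) = 1 + z + 35/128z²
  so R(z) = 1 + z + 35/128z².

Find x<0 with |R(x)|<1.
x=-1.76: |R|=0.0870
R=1: x+35/128x²=0 ⇒ x=−128/35=-3.6571; min R=1−1/(4·35/128)=0.0857>−1
Confirm numerically:
  x=-2.840: |R|=0.36544 <1
  x=-2.526: |R|=0.21872 <1
  x=-1.967: |R|=0.09095 <1
  x=-3.962: |R|=1.33027 >1
  x=-3.825: |R|=1.17556 >1
Interval (-3.6571, 0).

(-3.6571, 0).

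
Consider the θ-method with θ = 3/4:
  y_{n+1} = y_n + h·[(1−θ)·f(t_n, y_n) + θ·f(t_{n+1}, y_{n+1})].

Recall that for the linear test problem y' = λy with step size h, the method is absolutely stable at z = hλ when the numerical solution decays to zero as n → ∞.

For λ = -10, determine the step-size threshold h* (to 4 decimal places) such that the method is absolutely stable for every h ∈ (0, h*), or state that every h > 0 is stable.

interval (−∞, 0). Any h>0 works for λ=-10.

On y'=λy, z=hλ:
  y_{n+1} = y_n + z·[1/4·y_n + 3/4·y_{n+1}] ⇒ (1 − 3/4z)y_{n+1} = (1 + 1/4z)y_n
  ⇒ R(z) = (1 + 1/4z)/(1 − 3/4z).

Need |R(x)|<1, x<0.
x=-0.35: |R|=0.7228
x=-2: |R|=0.2000
x=-10: |R|=0.1765
x=-100: |R|=0.3158
θ=3/4≥1/2 ⇒ |1+1/4x|<|1−3/4x| ∀x<0 ⇒ unbounded interval.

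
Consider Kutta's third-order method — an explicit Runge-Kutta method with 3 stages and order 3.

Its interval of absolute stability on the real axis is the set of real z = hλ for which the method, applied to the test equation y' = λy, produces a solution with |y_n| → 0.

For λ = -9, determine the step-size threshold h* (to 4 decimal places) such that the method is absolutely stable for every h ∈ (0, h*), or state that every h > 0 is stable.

(-2.5127,0); λ=-9 ⇒ h* = 0.2792.

Test eqn y'=λy, z=hλ:
  order 3, 3-stage ⇒ R(z)=1+z+z^2/2+z^3/6
  (e.g. R(-1.01)=0.32833, |R|=0.32833)

Find x<0 with |R(x)|<1.
x=-1.01: |R|=0.3283
|R(-1.13)|=0.2680 |R(-0.94)|=0.3634 |R(-0.78)|=0.4451
Bisect:
  x_lo=-2.9128 |R|=1.7895  x_hi=-0.2902 |R|=0.7479
  mid=-1.60148 |R|=0.00367 →hi
  mid=-2.25713 |R|=0.62636 →hi
  mid=-2.58496 |R|=1.12274 →lo
  mid=-2.42104 |R|=0.85546 →hi
  mid=-2.50300 |R|=0.98405 →hi
  mid=-2.54398 |R|=1.05210 →lo
  mid=-2.52349 |R|=1.01775 →lo
  ...
  [-2.51276,-2.51260] ⇒ x*=-2.5127
So |R|<1 on (-2.5127, 0).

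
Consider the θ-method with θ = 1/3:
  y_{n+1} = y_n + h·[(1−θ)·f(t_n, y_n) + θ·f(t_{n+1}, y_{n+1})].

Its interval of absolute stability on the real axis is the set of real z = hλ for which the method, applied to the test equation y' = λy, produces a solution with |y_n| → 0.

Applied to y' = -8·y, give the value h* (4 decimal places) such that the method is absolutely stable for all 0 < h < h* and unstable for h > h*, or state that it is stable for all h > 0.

(-6.0000,0); λ=-8 ⇒ h* = (6)/8 = 0.7500.

On y'=λy, z=hλ:
  y_{n+1} = y_n + z·[2/3·y_n + 1/3·y_{n+1}] ⇒ (1 − 1/3z)y_{n+1} = (1 + 2/3z)y_n
  R(z) = (1 + 2/3z)/(1 − 1/3z).

Solve |R(x)|<1 on ℝ⁻.
x=-1.14: |R|=0.1739
R=−1: 1+2/3x = −1+1/3x ⇒ -1/3x=2 ⇒ x=2/(-1/3)=-6.0000
Confirm numerically:
  x=-5.401: |R|=0.92870 <1
  x=-5.389: |R|=0.92717 <1
  x=-3.533: |R|=0.62238 <1
  x=-3.152: |R|=0.53706 <1
  x=-6.498: |R|=1.05243 >1
  x=-6.451: |R|=1.04772 >1
  x=-6.042: |R|=1.00464 >1
So |R|<1 on (-6.0000, 0).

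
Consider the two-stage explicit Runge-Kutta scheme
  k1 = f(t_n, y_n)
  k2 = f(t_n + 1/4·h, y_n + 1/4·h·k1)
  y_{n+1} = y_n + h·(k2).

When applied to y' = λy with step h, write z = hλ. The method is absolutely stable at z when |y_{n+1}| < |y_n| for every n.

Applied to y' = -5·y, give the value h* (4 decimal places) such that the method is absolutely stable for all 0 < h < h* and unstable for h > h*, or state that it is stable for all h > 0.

(-4.0000,0); λ=-5 ⇒ h* = (4)/5 = 0.8000.

Test eqn y'=λy, z=hλ:
  k1=λy_n ⇒ h·k1=z·y_n;  k2=λ(1+1/4z)y_n ⇒ h·k2=z(1+1/4z)y_n
  y_{n+1}/y_n = 1 + z(1+1/4z) = 1 + z + 1/4z²
  Hence R(z) = 1 + z + 1/4z².

Boundary: |R(x)|=1, x<0.
x=-0.82: |R|=0.3481
R=1: x+1/4x²=0 ⇒ x=−4=-4.0000; min R=1−1/(4·1/4)=0.0000>−1
Confirm numerically:
  x=-3.301: |R|=0.42315 <1
  x=-2.568: |R|=0.08066 <1
  x=-2.283: |R|=0.02002 <1
  x=-4.514: |R|=1.58005 >1
  x=-4.358: |R|=1.39004 >1
Interval (-4.0000, 0).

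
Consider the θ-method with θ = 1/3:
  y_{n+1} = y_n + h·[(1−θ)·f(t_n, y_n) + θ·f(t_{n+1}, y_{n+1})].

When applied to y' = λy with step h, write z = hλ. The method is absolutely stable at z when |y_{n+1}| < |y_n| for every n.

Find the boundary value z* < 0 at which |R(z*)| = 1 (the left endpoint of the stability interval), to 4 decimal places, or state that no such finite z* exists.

With y'=λy (z=hλ):
  y_{n+1} = y_n + z·[2/3·y_n + 1/3·y_{n+1}] ⇒ (1 − 1/3z)y_{n+1} = (1 + 2/3z)y_n
  R(z) = (1 + 2/3z)/(1 − 1/3z).

Solve |R(x)|<1 on ℝ⁻.
x=-0.52: |R|=0.5568
R=−1: 1+2/3x = −1+1/3x ⇒ -1/3x=2 ⇒ x=2/(-1/3)=-6.0000
Confirm numerically:
  x=-5.952: |R|=0.99464 <1
  x=-5.388: |R|=0.92704 <1
  x=-4.916: |R|=0.86306 <1
  x=-2.878: |R|=0.46887 <1
  x=-6.468: |R|=1.04943 >1
  x=-6.292: |R|=1.03142 >1
Interval (-6.0000, 0).

z* = -6.0000.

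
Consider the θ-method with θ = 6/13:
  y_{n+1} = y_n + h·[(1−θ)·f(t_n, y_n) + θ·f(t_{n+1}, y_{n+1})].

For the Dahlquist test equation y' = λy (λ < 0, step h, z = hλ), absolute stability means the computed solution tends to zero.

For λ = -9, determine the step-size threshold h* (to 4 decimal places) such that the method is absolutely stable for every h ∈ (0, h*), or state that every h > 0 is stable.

(-26.0000,0); λ=-9 ⇒ h* = (26)/9 = 2.8889.

Test eqn y'=λy, z=hλ:
  y_{n+1} = y_n + z·[7/13·y_n + 6/13·y_{n+1}] ⇒ (1 − 6/13z)y_{n+1} = (1 + 7/13z)y_n
  Hence R(z) = (1 + 7/13z)/(1 − 6/13z).

Boundary: |R(x)|=1, x<0.
x=-0.52: |R|=0.5806
R=−1: 1+7/13x = −1+6/13x ⇒ -1/13x=2 ⇒ x=2/(-1/13)=-26.0000
Confirm numerically:
  x=-19.417: |R|=0.94917 <1
  x=-16.687: |R|=0.91767 <1
  x=-12.491: |R|=0.84639 <1
  x=-26.484: |R|=1.00282 >1
  x=-26.465: |R|=1.00271 >1
  x=-26.449: |R|=1.00262 >1
Stable set (-26.0000, 0).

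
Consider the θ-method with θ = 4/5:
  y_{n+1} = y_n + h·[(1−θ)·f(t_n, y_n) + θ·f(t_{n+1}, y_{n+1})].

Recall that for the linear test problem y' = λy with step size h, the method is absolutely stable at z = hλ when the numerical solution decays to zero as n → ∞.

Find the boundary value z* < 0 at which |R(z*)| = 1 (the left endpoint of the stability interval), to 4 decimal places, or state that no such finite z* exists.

interval (−∞, 0).

Test eqn y'=λy, z=hλ:
  y_{n+1} = y_n + z·[1/5·y_n + 4/5·y_{n+1}] ⇒ (1 − 4/5z)y_{n+1} = (1 + 1/5z)y_n
  Hence R(z) = (1 + 1/5z)/(1 − 4/5z).

Find x<0 with |R(x)|<1.
x=-1.35: |R|=0.3510
x=-2: |R|=0.2308
x=-10: |R|=0.1111
x=-100: |R|=0.2346
θ=4/5≥1/2 ⇒ |1+1/5x|<|1−4/5x| ∀x<0 ⇒ stable on all of ℝ⁻.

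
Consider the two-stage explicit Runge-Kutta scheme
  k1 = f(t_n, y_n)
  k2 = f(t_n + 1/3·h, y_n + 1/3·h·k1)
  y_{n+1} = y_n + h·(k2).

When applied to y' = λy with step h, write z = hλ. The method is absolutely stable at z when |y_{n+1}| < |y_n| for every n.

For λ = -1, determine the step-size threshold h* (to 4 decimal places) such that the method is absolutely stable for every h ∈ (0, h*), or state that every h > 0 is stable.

(-3.0000,0); λ=-1 ⇒ h* = (3)/1 = 3.0000.

On y'=λy, z=hλ:
  k1=λy_n ⇒ h·k1=z·y_n;  k2=λ(1+1/3z)y_n ⇒ h·k2=z(1+1/3z)y_n
  y_{n+1}/y_n = 1 + z(1+1/3z) = 1 + z + 1/3z²
  ⇒ R(z) = 1 + z + 1/3z².

Find x<0 with |R(x)|<1.
x=-1.74: |R|=0.2692
R=1: x+1/3x²=0 ⇒ x=−3=-3.0000; min R=1−1/(4·1/3)=0.2500>−1
Confirm numerically:
  x=-2.527: |R|=0.60158 <1
  x=-1.474: |R|=0.25023 <1
  x=-1.316: |R|=0.26129 <1
  x=-3.137: |R|=1.14326 >1
  x=-3.052: |R|=1.05290 >1
So |R|<1 on (-3.0000, 0).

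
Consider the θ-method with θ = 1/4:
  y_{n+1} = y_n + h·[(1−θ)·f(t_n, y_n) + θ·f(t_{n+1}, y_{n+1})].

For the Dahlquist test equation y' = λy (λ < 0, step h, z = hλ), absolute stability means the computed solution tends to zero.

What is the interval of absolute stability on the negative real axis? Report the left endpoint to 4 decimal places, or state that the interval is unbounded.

z∈(-4.0000,0).

On y'=λy, z=hλ:
  y_{n+1} = y_n + z·[3/4·y_n + 1/4·y_{n+1}] ⇒ (1 − 1/4z)y_{n+1} = (1 + 3/4z)y_n
  R(z) = (1 + 3/4z)/(1 − 1/4z).

Solve |R(x)|<1 on ℝ⁻.
x=-1.24: |R|=0.0534
R=−1: 1+3/4x = −1+1/4x ⇒ -1/2x=2 ⇒ x=2/(-1/2)=-4.0000
Confirm numerically:
  x=-2.753: |R|=0.63068 <1
  x=-1.649: |R|=0.16764 <1
  x=-1.622: |R|=0.15404 <1
  x=-4.459: |R|=1.10852 >1
  x=-4.362: |R|=1.08658 >1
So |R|<1 on (-4.0000, 0).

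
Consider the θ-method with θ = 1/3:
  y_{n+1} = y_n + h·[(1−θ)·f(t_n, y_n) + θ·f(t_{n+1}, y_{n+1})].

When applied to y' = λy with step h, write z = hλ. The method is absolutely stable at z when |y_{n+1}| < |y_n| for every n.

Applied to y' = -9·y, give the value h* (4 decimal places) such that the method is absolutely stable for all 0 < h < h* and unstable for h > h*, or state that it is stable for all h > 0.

(-6.0000,0); λ=-9 ⇒ h* = (6)/9 = 0.6667.

With y'=λy (z=hλ):
  y_{n+1} = y_n + z·[2/3·y_n + 1/3·y_{n+1}] ⇒ (1 − 1/3z)y_{n+1} = (1 + 2/3z)y_n
  so R(z) = (1 + 2/3z)/(1 − 1/3z).

Solve |R(x)|<1 on ℝ⁻.
x=-1.31: |R|=0.0882
R=−1: 1+2/3x = −1+1/3x ⇒ -1/3x=2 ⇒ x=2/(-1/3)=-6.0000
Confirm numerically:
  x=-5.667: |R|=0.96158 <1
  x=-3.309: |R|=0.57347 <1
  x=-3.065: |R|=0.51608 <1
  x=-2.877: |R|=0.46861 <1
  x=-6.595: |R|=1.06201 >1
  x=-6.298: |R|=1.03205 >1
  x=-6.271: |R|=1.02923 >1
Stable set (-6.0000, 0).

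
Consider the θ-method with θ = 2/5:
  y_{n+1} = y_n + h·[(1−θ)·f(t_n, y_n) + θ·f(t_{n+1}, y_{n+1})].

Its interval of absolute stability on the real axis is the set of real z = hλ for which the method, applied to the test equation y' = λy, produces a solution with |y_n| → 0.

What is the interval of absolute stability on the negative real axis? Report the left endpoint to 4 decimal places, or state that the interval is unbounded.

Test eqn y'=λy, z=hλ:
  y_{n+1} = y_n + z·[3/5·y_n + 2/5·y_{n+1}] ⇒ (1 − 2/5z)y_{n+1} = (1 + 3/5z)y_n
  ⇒ R(z) = (1 + 3/5z)/(1 − 2/5z).

Need |R(x)|<1, x<0.
x=-1.4: |R|=0.1026
R=−1: 1+3/5x = −1+2/5x ⇒ -1/5x=2 ⇒ x=2/(-1/5)=-10.0000
Confirm numerically:
  x=-6.082: |R|=0.77173 <1
  x=-5.291: |R|=0.69779 <1
  x=-5.217: |R|=0.69010 <1
  x=-10.427: |R|=1.01652 >1
  x=-10.150: |R|=1.00593 >1
  x=-10.021: |R|=1.00084 >1
Interval (-10.0000, 0).

z∈(-10.0000,0).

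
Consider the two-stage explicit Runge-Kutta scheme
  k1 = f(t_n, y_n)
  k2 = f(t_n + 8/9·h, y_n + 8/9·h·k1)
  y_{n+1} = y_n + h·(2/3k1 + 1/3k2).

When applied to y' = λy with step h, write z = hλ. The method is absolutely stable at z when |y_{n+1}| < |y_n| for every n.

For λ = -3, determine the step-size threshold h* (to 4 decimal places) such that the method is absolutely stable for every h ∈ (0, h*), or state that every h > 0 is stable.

(-3.3750,0); λ=-3 ⇒ h* = (27/8)/3 = 1.1250.

Set f=λy, z=hλ:
  k1=λy_n ⇒ h·k1=z·y_n;  k2=λ(1+8/9z)y_n ⇒ h·k2=z(1+8/9z)y_n
  y_{n+1}/y_n = 1 + 2/3z + 1/3z(1+8/9z) = 1 + z + 8/27z²
  R(z) = 1 + z + 8/27z².

Boundary: |R(x)|=1, x<0.
x=-1.65: |R|=0.1567
R=1: x+8/27x²=0 ⇒ x=−27/8=-3.3750; min R=1−1/(4·8/27)=0.1562>−1
Confirm numerically:
  x=-3.018: |R|=0.68076 <1
  x=-2.860: |R|=0.56359 <1
  x=-2.738: |R|=0.48323 <1
  x=-1.619: |R|=0.15764 <1
  x=-3.914: |R|=1.62508 >1
  x=-3.524: |R|=1.15558 >1
  x=-3.455: |R|=1.08190 >1
Stable set (-3.3750, 0).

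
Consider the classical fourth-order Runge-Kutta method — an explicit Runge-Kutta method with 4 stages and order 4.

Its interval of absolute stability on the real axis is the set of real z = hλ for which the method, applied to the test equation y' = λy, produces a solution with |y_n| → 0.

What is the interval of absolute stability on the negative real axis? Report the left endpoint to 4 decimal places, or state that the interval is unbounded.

z∈(-2.7853,0).

With y'=λy (z=hλ):
  order 4, 4-stage ⇒ R(z)=1+z+z^2/2+z^3/6+z^4/24
  (e.g. R(-0.35)=0.70473, |R|=0.70473)

Boundary: |R(x)|=1, x<0.
x=-0.35: |R|=0.7047
|R(-2.43)|=0.5838 |R(-1.39)|=0.2840 |R(-1.11)|=0.3414
Bisect:
  x_lo=-3.0925 |R|=1.5711  x_hi=-0.2472 |R|=0.7810
  mid=-1.66989 |R|=0.27228 →hi
  mid=-2.38122 |R|=0.54318 →hi
  mid=-2.73688 |R|=0.92943 →hi
  mid=-2.91472 |R|=1.21332 →lo
  mid=-2.82580 |R|=1.06281 →lo
  mid=-2.78134 |R|=0.99406 →hi
  mid=-2.80357 |R|=1.02791 →lo
  mid=-2.79246 |R|=1.01085 →lo
  ...
  [-2.78534,-2.78516] ⇒ x*=-2.7853
So |R|<1 on (-2.7853, 0).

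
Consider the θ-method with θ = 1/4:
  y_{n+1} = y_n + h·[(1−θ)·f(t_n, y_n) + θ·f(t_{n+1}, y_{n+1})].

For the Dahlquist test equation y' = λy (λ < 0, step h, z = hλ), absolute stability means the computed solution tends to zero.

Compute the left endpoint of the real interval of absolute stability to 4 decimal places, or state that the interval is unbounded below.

left endpoint -4.0000.

On y'=λy, z=hλ:
  y_{n+1} = y_n + z·[3/4·y_n + 1/4·y_{n+1}] ⇒ (1 − 1/4z)y_{n+1} = (1 + 3/4z)y_n
  Hence R(z) = (1 + 3/4z)/(1 − 1/4z).

Solve |R(x)|<1 on ℝ⁻.
x=-0.51: |R|=0.5477
R=−1: 1+3/4x = −1+1/4x ⇒ -1/2x=2 ⇒ x=2/(-1/2)=-4.0000
Confirm numerically:
  x=-2.628: |R|=0.58600 <1
  x=-2.523: |R|=0.54714 <1
  x=-2.396: |R|=0.49844 <1
  x=-4.367: |R|=1.08773 >1
  x=-4.254: |R|=1.06155 >1
Interval (-4.0000, 0).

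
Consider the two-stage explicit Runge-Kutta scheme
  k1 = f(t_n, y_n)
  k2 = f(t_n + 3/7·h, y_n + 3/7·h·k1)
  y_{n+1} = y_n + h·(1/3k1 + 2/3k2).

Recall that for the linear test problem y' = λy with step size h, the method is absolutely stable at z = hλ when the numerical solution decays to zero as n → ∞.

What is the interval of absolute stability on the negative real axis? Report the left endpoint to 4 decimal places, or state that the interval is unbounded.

On y'=λy, z=hλ:
  k1=λy_n ⇒ h·k1=z·y_n;  k2=λ(1+3/7z)y_n ⇒ h·k2=z(1+3/7z)y_n
  y_{n+1}/y_n = 1 + 1/3z + 2/3z(1+3/7z) = 1 + z + 2/7z²
  ⇒ R(z) = 1 + z + 2/7z².

Find x<0 with |R(x)|<1.
x=-1.66: |R|=0.1273
R=1: x+2/7x²=0 ⇒ x=−7/2=-3.5000; min R=1−1/(4·2/7)=0.1250>−1
Confirm numerically:
  x=-3.325: |R|=0.83375 <1
  x=-2.470: |R|=0.27311 <1
  x=-1.875: |R|=0.12946 <1
  x=-3.746: |R|=1.26329 >1
  x=-3.690: |R|=1.20031 >1
Interval (-3.5000, 0).

z∈(-3.5000,0).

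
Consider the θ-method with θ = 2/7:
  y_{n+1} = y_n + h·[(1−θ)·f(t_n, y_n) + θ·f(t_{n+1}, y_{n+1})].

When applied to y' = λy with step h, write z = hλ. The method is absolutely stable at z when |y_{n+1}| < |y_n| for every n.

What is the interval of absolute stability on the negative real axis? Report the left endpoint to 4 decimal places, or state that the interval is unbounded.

(-4.6667, 0).

Test eqn y'=λy, z=hλ:
  y_{n+1} = y_n + z·[5/7·y_n + 2/7·y_{n+1}] ⇒ (1 − 2/7z)y_{n+1} = (1 + 5/7z)y_n
  so R(z) = (1 + 5/7z)/(1 − 2/7z).

Find x<0 with |R(x)|<1.
x=-0.77: |R|=0.3689
R=−1: 1+5/7x = −1+2/7x ⇒ -3/7x=2 ⇒ x=2/(-3/7)=-4.6667
Confirm numerically:
  x=-2.664: |R|=0.51265 <1
  x=-2.363: |R|=0.41063 <1
  x=-2.125: |R|=0.32222 <1
  x=-5.055: |R|=1.06809 >1
  x=-4.826: |R|=1.02871 >1
Stable set (-4.6667, 0).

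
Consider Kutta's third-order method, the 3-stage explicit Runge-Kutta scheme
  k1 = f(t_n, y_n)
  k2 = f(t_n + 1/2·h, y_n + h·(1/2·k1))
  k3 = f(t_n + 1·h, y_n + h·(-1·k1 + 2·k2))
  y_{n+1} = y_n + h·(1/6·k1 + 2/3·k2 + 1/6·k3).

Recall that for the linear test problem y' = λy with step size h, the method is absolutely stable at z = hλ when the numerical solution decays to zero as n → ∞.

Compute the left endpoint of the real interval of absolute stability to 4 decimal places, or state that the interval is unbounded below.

left endpoint -2.5127.

Test eqn y'=λy, z=hλ:
  order 3, 3-stage ⇒ R(z)=1+z+z^2/2+z^3/6
  (e.g. R(-0.41)=0.66256, |R|=0.66256)

Need |R(x)|<1, x<0.
x=-0.41: |R|=0.6626
|R(-2.56)|=1.0794 |R(-1.91)|=0.2473 |R(-0.97)|=0.3483
Bisect:
  x_lo=-3.3483 |R|=2.9990  x_hi=-0.1752 |R|=0.8392
  mid=-1.76174 |R|=0.12120 →hi
  mid=-2.55501 |R|=1.07085 →lo
  mid=-2.15837 |R|=0.50491 →hi
  mid=-2.35669 |R|=0.76120 →hi
  mid=-2.45585 |R|=0.90887 →hi
  mid=-2.50543 |R|=0.98801 →hi
  mid=-2.53022 |R|=1.02896 →lo
  ...
  [-2.51279,-2.51259] ⇒ x*=-2.5127
So |R|<1 on (-2.5127, 0).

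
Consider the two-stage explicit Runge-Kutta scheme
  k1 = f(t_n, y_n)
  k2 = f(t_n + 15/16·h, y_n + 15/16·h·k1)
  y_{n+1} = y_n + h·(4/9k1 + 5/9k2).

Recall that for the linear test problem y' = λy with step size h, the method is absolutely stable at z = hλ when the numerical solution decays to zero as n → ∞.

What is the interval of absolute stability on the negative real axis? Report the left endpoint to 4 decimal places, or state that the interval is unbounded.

On y'=λy, z=hλ:
  k1=λy_n ⇒ h·k1=z·y_n;  k2=λ(1+15/16z)y_n ⇒ h·k2=z(1+15/16z)y_n
  y_{n+1}/y_n = 1 + 4/9z + 5/9z(1+15/16z) = 1 + z + 25/48z²
  Hence R(z) = 1 + z + 25/48z².

Boundary: |R(x)|=1, x<0.
x=-0.6: |R|=0.5875
R=1: x+25/48x²=0 ⇒ x=−48/25=-1.9200; min R=1−1/(4·25/48)=0.5200>−1
Confirm numerically:
  x=-1.818: |R|=0.90342 <1
  x=-1.655: |R|=0.77158 <1
  x=-1.181: |R|=0.54544 <1
  x=-2.507: |R|=1.76646 >1
  x=-2.498: |R|=1.75200 >1
So |R|<1 on (-1.9200, 0).

(-1.9200, 0).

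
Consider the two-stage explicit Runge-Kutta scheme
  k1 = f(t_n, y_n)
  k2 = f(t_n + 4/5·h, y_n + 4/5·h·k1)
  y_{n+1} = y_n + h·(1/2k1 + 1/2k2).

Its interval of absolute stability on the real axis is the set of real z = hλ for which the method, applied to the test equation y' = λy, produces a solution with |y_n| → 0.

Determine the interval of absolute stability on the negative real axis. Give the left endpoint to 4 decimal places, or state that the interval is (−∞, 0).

z∈(-2.5000,0).

With y'=λy (z=hλ):
  k1=λy_n ⇒ h·k1=z·y_n;  k2=λ(1+4/5z)y_n ⇒ h·k2=z(1+4/5z)y_n
  y_{n+1}/y_n = 1 + 1/2z + 1/2z(1+4/5z) = 1 + z + 2/5z²
  Hence R(z) = 1 + z + 2/5z².

Solve |R(x)|<1 on ℝ⁻.
x=-0.69: |R|=0.5004
R=1: x+2/5x²=0 ⇒ x=−5/2=-2.5000; min R=1−1/(4·2/5)=0.3750>−1
Confirm numerically:
  x=-2.102: |R|=0.66536 <1
  x=-1.911: |R|=0.54977 <1
  x=-1.503: |R|=0.40060 <1
  x=-2.948: |R|=1.52828 >1
  x=-2.813: |R|=1.35219 >1
  x=-2.522: |R|=1.02219 >1
Stable set (-2.5000, 0).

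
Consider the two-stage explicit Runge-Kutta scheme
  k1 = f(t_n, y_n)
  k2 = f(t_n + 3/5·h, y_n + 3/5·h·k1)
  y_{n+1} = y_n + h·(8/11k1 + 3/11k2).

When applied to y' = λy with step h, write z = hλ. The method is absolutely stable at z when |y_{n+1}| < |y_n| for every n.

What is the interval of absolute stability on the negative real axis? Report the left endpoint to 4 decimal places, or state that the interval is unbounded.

Test eqn y'=λy, z=hλ:
  k1=λy_n ⇒ h·k1=z·y_n;  k2=λ(1+3/5z)y_n ⇒ h·k2=z(1+3/5z)y_n
  y_{n+1}/y_n = 1 + 8/11z + 3/11z(1+3/5z) = 1 + z + 9/55z²
  Hence R(z) = 1 + z + 9/55z².

Need |R(x)|<1, x<0.
x=-0.45: |R|=0.5831
R=1: x+9/55x²=0 ⇒ x=−55/9=-6.1111; min R=1−1/(4·9/55)=-0.5278>−1
Confirm numerically:
  x=-4.856: |R|=0.00267 <1
  x=-4.088: |R|=0.35335 <1
  x=-3.841: |R|=0.42683 <1
  x=-3.123: |R|=0.52703 <1
  x=-6.285: |R|=1.17884 >1
  x=-6.206: |R|=1.09636 >1
Stable set (-6.1111, 0).

(-6.1111, 0).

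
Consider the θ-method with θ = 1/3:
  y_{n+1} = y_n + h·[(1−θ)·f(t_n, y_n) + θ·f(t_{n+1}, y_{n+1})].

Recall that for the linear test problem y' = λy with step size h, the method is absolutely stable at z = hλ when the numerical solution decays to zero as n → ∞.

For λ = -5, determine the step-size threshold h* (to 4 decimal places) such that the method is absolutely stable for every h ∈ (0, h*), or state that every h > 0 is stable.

On y'=λy, z=hλ:
  y_{n+1} = y_n + z·[2/3·y_n + 1/3·y_{n+1}] ⇒ (1 − 1/3z)y_{n+1} = (1 + 2/3z)y_n
  R(z) = (1 + 2/3z)/(1 − 1/3z).

Solve |R(x)|<1 on ℝ⁻.
x=-0.96: |R|=0.2727
R=−1: 1+2/3x = −1+1/3x ⇒ -1/3x=2 ⇒ x=2/(-1/3)=-6.0000
Confirm numerically:
  x=-4.847: |R|=0.85306 <1
  x=-4.708: |R|=0.83238 <1
  x=-4.353: |R|=0.77601 <1
  x=-2.402: |R|=0.33395 <1
  x=-6.541: |R|=1.05670 >1
  x=-6.111: |R|=1.01218 >1
  x=-6.109: |R|=1.01197 >1
So |R|<1 on (-6.0000, 0).

(-6.0000,0); λ=-5 ⇒ h* = (6)/5 = 1.2000.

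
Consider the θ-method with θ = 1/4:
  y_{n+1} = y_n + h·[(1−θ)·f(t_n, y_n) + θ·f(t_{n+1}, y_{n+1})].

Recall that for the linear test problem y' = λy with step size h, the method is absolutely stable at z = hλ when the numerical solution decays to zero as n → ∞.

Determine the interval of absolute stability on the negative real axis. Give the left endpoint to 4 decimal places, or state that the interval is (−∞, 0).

z∈(-4.0000,0).

On y'=λy, z=hλ:
  y_{n+1} = y_n + z·[3/4·y_n + 1/4·y_{n+1}] ⇒ (1 − 1/4z)y_{n+1} = (1 + 3/4z)y_n
  Hence R(z) = (1 + 3/4z)/(1 − 1/4z).

Find x<0 with |R(x)|<1.
x=-1.56: |R|=0.1223
R=−1: 1+3/4x = −1+1/4x ⇒ -1/2x=2 ⇒ x=2/(-1/2)=-4.0000
Confirm numerically:
  x=-3.951: |R|=0.98767 <1
  x=-3.779: |R|=0.94318 <1
  x=-3.580: |R|=0.88918 <1
  x=-3.095: |R|=0.74489 <1
  x=-4.570: |R|=1.13302 >1
  x=-4.128: |R|=1.03150 >1
  x=-4.073: |R|=1.01808 >1
Interval (-4.0000, 0).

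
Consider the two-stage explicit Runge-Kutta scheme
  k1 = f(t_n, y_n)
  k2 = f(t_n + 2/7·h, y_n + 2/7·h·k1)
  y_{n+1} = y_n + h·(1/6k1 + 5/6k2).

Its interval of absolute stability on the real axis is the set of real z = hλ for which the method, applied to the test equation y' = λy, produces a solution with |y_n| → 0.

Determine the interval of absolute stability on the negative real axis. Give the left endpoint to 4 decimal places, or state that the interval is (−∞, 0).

z∈(-4.2000,0).

On y'=λy, z=hλ:
  k1=λy_n ⇒ h·k1=z·y_n;  k2=λ(1+2/7z)y_n ⇒ h·k2=z(1+2/7z)y_n
  y_{n+1}/y_n = 1 + 1/6z + 5/6z(1+2/7z) = 1 + z + 5/21z²
  Hence R(z) = 1 + z + 5/21z².

Find x<0 with |R(x)|<1.
x=-1.74: |R|=0.0191
R=1: x+5/21x²=0 ⇒ x=−21/5=-4.2000; min R=1−1/(4·5/21)=-0.0500>−1
Confirm numerically:
  x=-4.169: |R|=0.96923 <1
  x=-3.498: |R|=0.41533 <1
  x=-3.151: |R|=0.21300 <1
  x=-2.937: |R|=0.11680 <1
  x=-4.463: |R|=1.27947 >1
  x=-4.390: |R|=1.19860 >1
  x=-4.280: |R|=1.08152 >1
Stable set (-4.2000, 0).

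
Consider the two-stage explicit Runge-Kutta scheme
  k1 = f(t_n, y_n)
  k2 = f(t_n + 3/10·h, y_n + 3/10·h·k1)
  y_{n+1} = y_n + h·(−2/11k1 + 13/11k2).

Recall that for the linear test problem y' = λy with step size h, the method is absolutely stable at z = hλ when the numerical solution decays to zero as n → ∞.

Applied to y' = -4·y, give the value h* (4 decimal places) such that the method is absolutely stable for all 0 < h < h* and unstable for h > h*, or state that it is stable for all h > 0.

Test eqn y'=λy, z=hλ:
  k1=λy_n ⇒ h·k1=z·y_n;  k2=λ(1+3/10z)y_n ⇒ h·k2=z(1+3/10z)y_n
  y_{n+1}/y_n = 1 − 2/11z + 13/11z(1+3/10z) = 1 + z + 39/110z²
  so R(z) = 1 + z + 39/110z².

Boundary: |R(x)|=1, x<0.
x=-0.4: |R|=0.6567
R=1: x+39/110x²=0 ⇒ x=−110/39=-2.8205; min R=1−1/(4·39/110)=0.2949>−1
Confirm numerically:
  x=-2.794: |R|=0.97374 <1
  x=-2.258: |R|=0.54967 <1
  x=-1.620: |R|=0.31047 <1
  x=-1.593: |R|=0.30671 <1
  x=-3.406: |R|=1.70702 >1
  x=-3.019: |R|=1.21246 >1
  x=-2.942: |R|=1.12672 >1
So |R|<1 on (-2.8205, 0).

(-2.8205,0); λ=-4 ⇒ h* = (110/39)/4 = 0.7051.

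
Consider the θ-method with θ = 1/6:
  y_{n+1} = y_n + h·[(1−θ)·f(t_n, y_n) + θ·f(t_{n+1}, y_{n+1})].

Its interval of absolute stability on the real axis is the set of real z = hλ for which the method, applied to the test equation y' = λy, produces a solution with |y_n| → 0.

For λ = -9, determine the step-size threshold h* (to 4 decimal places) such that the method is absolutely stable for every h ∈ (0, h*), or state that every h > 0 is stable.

(-3.0000,0); λ=-9 ⇒ h* = (3)/9 = 0.3333.

On y'=λy, z=hλ:
  y_{n+1} = y_n + z·[5/6·y_n + 1/6·y_{n+1}] ⇒ (1 − 1/6z)y_{n+1} = (1 + 5/6z)y_n
  ⇒ R(z) = (1 + 5/6z)/(1 − 1/6z).

Find x<0 with |R(x)|<1.
x=-0.89: |R|=0.2250
R=−1: 1+5/6x = −1+1/6x ⇒ -2/3x=2 ⇒ x=2/(-2/3)=-3.0000
Confirm numerically:
  x=-2.074: |R|=0.54124 <1
  x=-2.043: |R|=0.52406 <1
  x=-1.926: |R|=0.45799 <1
  x=-3.391: |R|=1.16654 >1
  x=-3.289: |R|=1.12445 >1
Interval (-3.0000, 0).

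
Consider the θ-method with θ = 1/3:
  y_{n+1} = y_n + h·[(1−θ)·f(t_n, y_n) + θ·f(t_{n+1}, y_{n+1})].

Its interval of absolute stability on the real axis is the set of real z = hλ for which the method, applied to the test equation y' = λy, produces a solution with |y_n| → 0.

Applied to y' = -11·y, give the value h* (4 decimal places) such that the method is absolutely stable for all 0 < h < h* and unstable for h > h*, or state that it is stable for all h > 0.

(-6.0000,0); λ=-11 ⇒ h* = (6)/11 = 0.5455.

Test eqn y'=λy, z=hλ:
  y_{n+1} = y_n + z·[2/3·y_n + 1/3·y_{n+1}] ⇒ (1 − 1/3z)y_{n+1} = (1 + 2/3z)y_n
  ⇒ R(z) = (1 + 2/3z)/(1 − 1/3z).

Solve |R(x)|<1 on ℝ⁻.
x=-1.12: |R|=0.1845
R=−1: 1+2/3x = −1+1/3x ⇒ -1/3x=2 ⇒ x=2/(-1/3)=-6.0000
Confirm numerically:
  x=-5.546: |R|=0.94688 <1
  x=-4.436: |R|=0.78967 <1
  x=-2.846: |R|=0.46049 <1
  x=-6.470: |R|=1.04963 >1
  x=-6.464: |R|=1.04903 >1
  x=-6.213: |R|=1.02312 >1
Stable set (-6.0000, 0).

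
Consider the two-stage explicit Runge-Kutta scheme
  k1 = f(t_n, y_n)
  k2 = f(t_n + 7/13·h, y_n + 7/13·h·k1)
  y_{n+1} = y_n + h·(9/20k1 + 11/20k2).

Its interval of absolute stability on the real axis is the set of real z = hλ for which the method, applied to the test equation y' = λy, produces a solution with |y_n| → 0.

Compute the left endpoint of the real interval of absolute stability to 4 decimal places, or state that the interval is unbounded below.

left endpoint -3.3766.

Test eqn y'=λy, z=hλ:
  k1=λy_n ⇒ h·k1=z·y_n;  k2=λ(1+7/13z)y_n ⇒ h·k2=z(1+7/13z)y_n
  y_{n+1}/y_n = 1 + 9/20z + 11/20z(1+7/13z) = 1 + z + 77/260z²
  ⇒ R(z) = 1 + z + 77/260z².

Find x<0 with |R(x)|<1.
x=-1.27: |R|=0.2077
R=1: x+77/260x²=0 ⇒ x=−260/77=-3.3766; min R=1−1/(4·77/260)=0.1558>−1
Confirm numerically:
  x=-3.145: |R|=0.78427 <1
  x=-2.896: |R|=0.58779 <1
  x=-2.451: |R|=0.32811 <1
  x=-3.775: |R|=1.44538 >1
  x=-3.741: |R|=1.40370 >1
  x=-3.621: |R|=1.26206 >1
So |R|<1 on (-3.3766, 0).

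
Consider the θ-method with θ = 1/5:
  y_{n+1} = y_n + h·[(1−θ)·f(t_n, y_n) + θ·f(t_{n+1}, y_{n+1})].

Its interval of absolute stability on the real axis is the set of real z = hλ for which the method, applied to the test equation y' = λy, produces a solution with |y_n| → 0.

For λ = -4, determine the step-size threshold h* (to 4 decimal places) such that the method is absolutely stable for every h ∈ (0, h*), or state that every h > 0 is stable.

On y'=λy, z=hλ:
  y_{n+1} = y_n + z·[4/5·y_n + 1/5·y_{n+1}] ⇒ (1 − 1/5z)y_{n+1} = (1 + 4/5z)y_n
  ⇒ R(z) = (1 + 4/5z)/(1 − 1/5z).

Solve |R(x)|<1 on ℝ⁻.
x=-1.09: |R|=0.1051
R=−1: 1+4/5x = −1+1/5x ⇒ -3/5x=2 ⇒ x=2/(-3/5)=-3.3333
Confirm numerically:
  x=-2.655: |R|=0.73416 <1
  x=-2.600: |R|=0.71053 <1
  x=-1.728: |R|=0.28419 <1
  x=-3.770: |R|=1.14937 >1
  x=-3.692: |R|=1.12379 >1
  x=-3.612: |R|=1.09707 >1
So |R|<1 on (-3.3333, 0).

(-3.3333,0); λ=-4 ⇒ h* = (10/3)/4 = 0.8333.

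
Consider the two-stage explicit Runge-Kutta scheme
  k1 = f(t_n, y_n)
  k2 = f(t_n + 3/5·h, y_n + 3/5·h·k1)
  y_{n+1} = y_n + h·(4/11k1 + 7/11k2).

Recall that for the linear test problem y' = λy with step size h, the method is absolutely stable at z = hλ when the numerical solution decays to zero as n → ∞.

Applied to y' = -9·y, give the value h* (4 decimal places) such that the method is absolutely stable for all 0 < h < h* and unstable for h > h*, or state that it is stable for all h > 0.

(-2.6190,0); λ=-9 ⇒ h* = (55/21)/9 = 0.2910.

Set f=λy, z=hλ:
  k1=λy_n ⇒ h·k1=z·y_n;  k2=λ(1+3/5z)y_n ⇒ h·k2=z(1+3/5z)y_n
  y_{n+1}/y_n = 1 + 4/11z + 7/11z(1+3/5z) = 1 + z + 21/55z²
  Hence R(z) = 1 + z + 21/55z².

Need |R(x)|<1, x<0.
x=-0.4: |R|=0.6611
R=1: x+21/55x²=0 ⇒ x=−55/21=-2.6190; min R=1−1/(4·21/55)=0.3452>−1
Confirm numerically:
  x=-2.334: |R|=0.74598 <1
  x=-2.234: |R|=0.67156 <1
  x=-2.114: |R|=0.59234 <1
  x=-1.547: |R|=0.36677 <1
  x=-2.927: |R|=1.34416 >1
  x=-2.925: |R|=1.34169 >1
Stable set (-2.6190, 0).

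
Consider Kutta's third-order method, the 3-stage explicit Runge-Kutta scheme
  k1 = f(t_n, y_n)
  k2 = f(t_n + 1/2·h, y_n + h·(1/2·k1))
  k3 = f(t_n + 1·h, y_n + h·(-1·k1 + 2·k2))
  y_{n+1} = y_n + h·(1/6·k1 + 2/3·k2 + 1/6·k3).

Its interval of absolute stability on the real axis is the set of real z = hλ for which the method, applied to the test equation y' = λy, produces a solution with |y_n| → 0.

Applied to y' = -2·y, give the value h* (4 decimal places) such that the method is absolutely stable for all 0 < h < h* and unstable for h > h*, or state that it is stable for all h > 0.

(-2.5127,0); λ=-2 ⇒ h* = 1.2564.

Set f=λy, z=hλ:
  order 3, 3-stage ⇒ R(z)=1+z+z^2/2+z^3/6
  (e.g. R(-1.65)=-0.03744, |R|=0.03744)

Find x<0 with |R(x)|<1.
x=-1.65: |R|=0.0374
|R(-2.88)|=1.7141 |R(-0.75)|=0.4609 |R(-0.51)|=0.5979
Bisect:
  x_lo=-3.0713 |R|=2.1833  x_hi=-0.2610 |R|=0.7701
  mid=-1.66613 |R|=0.04900 →hi
  mid=-2.36870 |R|=0.77836 →hi
  mid=-2.71999 |R|=1.37472 →lo
  mid=-2.54435 |R|=1.05272 →lo
  mid=-2.45653 |R|=0.90992 →hi
  mid=-2.50044 |R|=0.97988 →hi
  mid=-2.52239 |R|=1.01593 →lo
  ...
  [-2.51279,-2.51261] ⇒ x*=-2.5127
Interval (-2.5127, 0).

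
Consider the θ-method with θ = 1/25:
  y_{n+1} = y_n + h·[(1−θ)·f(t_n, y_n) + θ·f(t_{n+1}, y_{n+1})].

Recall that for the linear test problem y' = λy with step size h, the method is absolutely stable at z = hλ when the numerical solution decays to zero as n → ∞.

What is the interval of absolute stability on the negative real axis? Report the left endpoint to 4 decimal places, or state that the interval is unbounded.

Test eqn y'=λy, z=hλ:
  y_{n+1} = y_n + z·[24/25·y_n + 1/25·y_{n+1}] ⇒ (1 − 1/25z)y_{n+1} = (1 + 24/25z)y_n
  Hence R(z) = (1 + 24/25z)/(1 − 1/25z).

Need |R(x)|<1, x<0.
x=-0.65: |R|=0.3665
R=−1: 1+24/25x = −1+1/25x ⇒ -23/25x=2 ⇒ x=2/(-23/25)=-2.1739
Confirm numerically:
  x=-1.688: |R|=0.58124 <1
  x=-1.282: |R|=0.21947 <1
  x=-1.256: |R|=0.19592 <1
  x=-2.551: |R|=1.31480 >1
  x=-2.414: |R|=1.20143 >1
Stable set (-2.1739, 0).

z∈(-2.1739,0).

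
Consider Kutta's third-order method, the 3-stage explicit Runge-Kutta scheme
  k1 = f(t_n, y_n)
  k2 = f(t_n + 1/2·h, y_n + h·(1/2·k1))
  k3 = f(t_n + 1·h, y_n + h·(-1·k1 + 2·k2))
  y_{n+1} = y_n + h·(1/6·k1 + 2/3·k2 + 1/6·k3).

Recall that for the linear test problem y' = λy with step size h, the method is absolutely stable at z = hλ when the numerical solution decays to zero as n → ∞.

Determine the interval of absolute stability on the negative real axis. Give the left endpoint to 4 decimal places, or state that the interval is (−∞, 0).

(-2.5127, 0).

Test eqn y'=λy, z=hλ:
  order 3, 3-stage ⇒ R(z)=1+z+z^2/2+z^3/6
  (e.g. R(-1.76)=-0.11983, |R|=0.11983)

Boundary: |R(x)|=1, x<0.
x=-1.76: |R|=0.1198
|R(-2.18)|=0.5305 |R(-2.1)|=0.4385 |R(-1.29)|=0.1843
Bisect:
  x_lo=-2.8844 |R|=1.7241  x_hi=-0.2606 |R|=0.7704
  mid=-1.57253 |R|=0.01579 →hi
  mid=-2.22847 |R|=0.58989 →hi
  mid=-2.55644 |R|=1.07331 →lo
  mid=-2.39246 |R|=0.81288 →hi
  mid=-2.47445 |R|=0.93814 →hi
  mid=-2.51545 |R|=1.00445 →lo
  mid=-2.49495 |R|=0.97098 →hi
  mid=-2.50520 |R|=0.98763 →hi
  ...
  [-2.51289,-2.51273] ⇒ x*=-2.5127
Interval (-2.5127, 0).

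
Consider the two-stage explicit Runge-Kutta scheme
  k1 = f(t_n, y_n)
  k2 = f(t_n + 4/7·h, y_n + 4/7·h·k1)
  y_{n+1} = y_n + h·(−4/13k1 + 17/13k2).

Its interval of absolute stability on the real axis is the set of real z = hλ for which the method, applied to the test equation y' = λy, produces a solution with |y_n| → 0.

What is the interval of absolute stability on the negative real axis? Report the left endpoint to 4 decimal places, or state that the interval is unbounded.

z∈(-1.3382,0).

Test eqn y'=λy, z=hλ:
  k1=λy_n ⇒ h·k1=z·y_n;  k2=λ(1+4/7z)y_n ⇒ h·k2=z(1+4/7z)y_n
  y_{n+1}/y_n = 1 − 4/13z + 17/13z(1+4/7z) = 1 + z + 68/91z²
  so R(z) = 1 + z + 68/91z².

Boundary: |R(x)|=1, x<0.
x=-0.38: |R|=0.7279
R=1: x+68/91x²=0 ⇒ x=−91/68=-1.3382; min R=1−1/(4·68/91)=0.6654>−1
Confirm numerically:
  x=-0.914: |R|=0.71025 <1
  x=-0.681: |R|=0.66555 <1
  x=-0.667: |R|=0.66544 <1
  x=-1.533: |R|=1.22311 >1
  x=-1.511: |R|=1.19507 >1
Interval (-1.3382, 0).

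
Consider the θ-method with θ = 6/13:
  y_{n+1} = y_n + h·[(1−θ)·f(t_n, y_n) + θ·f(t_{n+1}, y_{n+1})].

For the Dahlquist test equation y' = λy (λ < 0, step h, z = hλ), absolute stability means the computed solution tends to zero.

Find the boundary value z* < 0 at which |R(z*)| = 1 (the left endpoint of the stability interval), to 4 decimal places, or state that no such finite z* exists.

z* = -26.0000.

Set f=λy, z=hλ:
  y_{n+1} = y_n + z·[7/13·y_n + 6/13·y_{n+1}] ⇒ (1 − 6/13z)y_{n+1} = (1 + 7/13z)y_n
  so R(z) = (1 + 7/13z)/(1 − 6/13z).

Solve |R(x)|<1 on ℝ⁻.
x=-1.48: |R|=0.1207
R=−1: 1+7/13x = −1+6/13x ⇒ -1/13x=2 ⇒ x=2/(-1/13)=-26.0000
Confirm numerically:
  x=-20.593: |R|=0.96041 <1
  x=-20.337: |R|=0.95806 <1
  x=-20.153: |R|=0.95634 <1
  x=-12.610: |R|=0.84897 <1
  x=-26.599: |R|=1.00347 >1
  x=-26.128: |R|=1.00075 >1
  x=-26.045: |R|=1.00027 >1
Interval (-26.0000, 0).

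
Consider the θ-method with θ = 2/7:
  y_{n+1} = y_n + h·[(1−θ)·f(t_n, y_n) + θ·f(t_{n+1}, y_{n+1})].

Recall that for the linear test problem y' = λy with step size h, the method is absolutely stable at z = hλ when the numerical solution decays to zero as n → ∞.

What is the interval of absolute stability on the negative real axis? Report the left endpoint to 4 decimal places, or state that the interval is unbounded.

z∈(-4.6667,0).

Test eqn y'=λy, z=hλ:
  y_{n+1} = y_n + z·[5/7·y_n + 2/7·y_{n+1}] ⇒ (1 − 2/7z)y_{n+1} = (1 + 5/7z)y_n
  Hence R(z) = (1 + 5/7z)/(1 − 2/7z).

Solve |R(x)|<1 on ℝ⁻.
x=-1.05: |R|=0.1923
R=−1: 1+5/7x = −1+2/7x ⇒ -3/7x=2 ⇒ x=2/(-3/7)=-4.6667
Confirm numerically:
  x=-3.741: |R|=0.80824 <1
  x=-3.449: |R|=0.73716 <1
  x=-2.234: |R|=0.36362 <1
  x=-5.199: |R|=1.09179 >1
  x=-5.065: |R|=1.06976 >1
So |R|<1 on (-4.6667, 0).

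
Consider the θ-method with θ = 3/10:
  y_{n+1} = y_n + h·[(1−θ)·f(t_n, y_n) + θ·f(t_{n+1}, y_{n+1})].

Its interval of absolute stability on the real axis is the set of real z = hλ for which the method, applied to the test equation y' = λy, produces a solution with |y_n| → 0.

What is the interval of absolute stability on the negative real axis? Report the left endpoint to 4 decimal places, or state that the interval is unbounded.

(-5.0000, 0).

With y'=λy (z=hλ):
  y_{n+1} = y_n + z·[7/10·y_n + 3/10·y_{n+1}] ⇒ (1 − 3/10z)y_{n+1} = (1 + 7/10z)y_n
  R(z) = (1 + 7/10z)/(1 − 3/10z).

Solve |R(x)|<1 on ℝ⁻.
x=-0.92: |R|=0.2790
R=−1: 1+7/10x = −1+3/10x ⇒ -2/5x=2 ⇒ x=2/(-2/5)=-5.0000
Confirm numerically:
  x=-4.354: |R|=0.88795 <1
  x=-3.907: |R|=0.79872 <1
  x=-3.326: |R|=0.66483 <1
  x=-2.587: |R|=0.45656 <1
  x=-5.433: |R|=1.06586 >1
  x=-5.256: |R|=1.03974 >1
  x=-5.188: |R|=1.02942 >1
So |R|<1 on (-5.0000, 0).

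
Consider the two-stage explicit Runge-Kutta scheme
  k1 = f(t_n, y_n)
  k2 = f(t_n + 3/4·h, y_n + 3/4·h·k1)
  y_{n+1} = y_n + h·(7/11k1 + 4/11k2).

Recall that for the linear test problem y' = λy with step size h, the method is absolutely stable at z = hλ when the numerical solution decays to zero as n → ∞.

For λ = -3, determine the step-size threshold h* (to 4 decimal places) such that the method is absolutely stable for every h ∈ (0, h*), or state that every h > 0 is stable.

(-3.6667,0); λ=-3 ⇒ h* = (11/3)/3 = 1.2222.

On y'=λy, z=hλ:
  k1=λy_n ⇒ h·k1=z·y_n;  k2=λ(1+3/4z)y_n ⇒ h·k2=z(1+3/4z)y_n
  y_{n+1}/y_n = 1 + 7/11z + 4/11z(1+3/4z) = 1 + z + 3/11z²
  ⇒ R(z) = 1 + z + 3/11z².

Boundary: |R(x)|=1, x<0.
x=-1.55: |R|=0.1052
R=1: x+3/11x²=0 ⇒ x=−11/3=-3.6667; min R=1−1/(4·3/11)=0.0833>−1
Confirm numerically:
  x=-2.536: |R|=0.21799 <1
  x=-2.146: |R|=0.11000 <1
  x=-1.796: |R|=0.08371 <1
  x=-4.200: |R|=1.61091 >1
  x=-4.027: |R|=1.39574 >1
  x=-3.691: |R|=1.02449 >1
Interval (-3.6667, 0).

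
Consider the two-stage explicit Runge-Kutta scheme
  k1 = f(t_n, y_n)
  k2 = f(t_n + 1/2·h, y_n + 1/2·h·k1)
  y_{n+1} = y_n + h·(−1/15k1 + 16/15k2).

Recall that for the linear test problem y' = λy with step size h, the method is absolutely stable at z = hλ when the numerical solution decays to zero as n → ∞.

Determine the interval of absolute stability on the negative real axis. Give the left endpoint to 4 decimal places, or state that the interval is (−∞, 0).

z∈(-1.8750,0).

On y'=λy, z=hλ:
  k1=λy_n ⇒ h·k1=z·y_n;  k2=λ(1+1/2z)y_n ⇒ h·k2=z(1+1/2z)y_n
  y_{n+1}/y_n = 1 − 1/15z + 16/15z(1+1/2z) = 1 + z + 8/15z²
  Hence R(z) = 1 + z + 8/15z².

Boundary: |R(x)|=1, x<0.
x=-1.06: |R|=0.5393
R=1: x+8/15x²=0 ⇒ x=−15/8=-1.8750; min R=1−1/(4·8/15)=0.5312>−1
Confirm numerically:
  x=-1.531: |R|=0.71911 <1
  x=-1.349: |R|=0.62156 <1
  x=-1.165: |R|=0.55885 <1
  x=-2.454: |R|=1.75780 >1
  x=-2.232: |R|=1.42497 >1
  x=-1.896: |R|=1.02124 >1
Interval (-1.8750, 0).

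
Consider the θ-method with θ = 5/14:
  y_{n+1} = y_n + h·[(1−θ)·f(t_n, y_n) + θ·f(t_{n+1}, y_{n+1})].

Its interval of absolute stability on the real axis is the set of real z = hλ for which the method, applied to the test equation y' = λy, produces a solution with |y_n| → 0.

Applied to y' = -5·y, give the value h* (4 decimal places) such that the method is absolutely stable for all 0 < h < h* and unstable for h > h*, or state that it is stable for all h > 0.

Set f=λy, z=hλ:
  y_{n+1} = y_n + z·[9/14·y_n + 5/14·y_{n+1}] ⇒ (1 − 5/14z)y_{n+1} = (1 + 9/14z)y_n
  ⇒ R(z) = (1 + 9/14z)/(1 − 5/14z).

Solve |R(x)|<1 on ℝ⁻.
x=-0.58: |R|=0.5195
R=−1: 1+9/14x = −1+5/14x ⇒ -2/7x=2 ⇒ x=2/(-2/7)=-7.0000
Confirm numerically:
  x=-5.694: |R|=0.87700 <1
  x=-5.511: |R|=0.85667 <1
  x=-5.194: |R|=0.81926 <1
  x=-7.498: |R|=1.03869 >1
  x=-7.492: |R|=1.03824 >1
So |R|<1 on (-7.0000, 0).

(-7.0000,0); λ=-5 ⇒ h* = (7)/5 = 1.4000.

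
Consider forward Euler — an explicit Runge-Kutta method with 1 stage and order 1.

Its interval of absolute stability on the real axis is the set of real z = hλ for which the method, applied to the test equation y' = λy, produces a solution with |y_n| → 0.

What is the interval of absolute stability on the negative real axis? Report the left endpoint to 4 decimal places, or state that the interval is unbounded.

(-2.0000, 0).

With y'=λy (z=hλ):
  order 1, 1-stage ⇒ R(z)=1+z
  (e.g. R(-1.45)=-0.45000, |R|=0.45000)

Boundary: |R(x)|=1, x<0.
x=-1.45: |R|=0.4500
|R(-2.35)|=1.3500 |R(-1.53)|=0.5300 |R(-1.07)|=0.0700
Bisect:
  x_lo=-2.8650 |R|=1.8650  x_hi=-0.1693 |R|=0.8307
  mid=-1.51713 |R|=0.51713 →hi
  mid=-2.19106 |R|=1.19106 →lo
  mid=-1.85409 |R|=0.85409 →hi
  mid=-2.02258 |R|=1.02258 →lo
  mid=-1.93834 |R|=0.93834 →hi
  mid=-1.98046 |R|=0.98046 →hi
  mid=-2.00152 |R|=1.00152 →lo
  mid=-1.99099 |R|=0.99099 →hi
  mid=-1.99625 |R|=0.99625 →hi
  ...
  [-2.00004,-1.99987] ⇒ x*=-2.0000
Interval (-2.0000, 0).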